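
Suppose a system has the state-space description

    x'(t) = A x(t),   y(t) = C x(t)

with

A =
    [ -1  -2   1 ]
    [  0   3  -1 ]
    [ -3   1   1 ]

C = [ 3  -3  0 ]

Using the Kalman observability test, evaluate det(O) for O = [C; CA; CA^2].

CA = [[-3, -15, 6]]
CA^2 = [[-15, -33, 18]]
Observability matrix O = [C; CA; CA^2] = [[3, -3, 0], [-3, -15, 6], [-15, -33, 18]]
Expanding along the first row, det(O) = 3·((-15)·18 - 6·(-33)) - (-3)·((-3)·18 - 6·(-15)) + 0·((-3)·(-33) - (-15)·(-15)) = 3·(-72) - (-3)·36 + 0·(-126) = -108
Since det(O) ≠ 0, rank(O) = 3 and the system is completely observable.

-108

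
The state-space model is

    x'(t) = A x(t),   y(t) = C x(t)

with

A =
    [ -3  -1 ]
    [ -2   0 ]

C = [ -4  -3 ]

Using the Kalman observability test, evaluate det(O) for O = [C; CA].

38

CA = [[18, 4]]
Observability matrix O = [C; CA] = [[-4, -3], [18, 4]]
det(O) = (-4)·4 - (-3)·18 = -16 - (-54) = 38
Since det(O) ≠ 0, rank(O) = 2 and the system is completely observable.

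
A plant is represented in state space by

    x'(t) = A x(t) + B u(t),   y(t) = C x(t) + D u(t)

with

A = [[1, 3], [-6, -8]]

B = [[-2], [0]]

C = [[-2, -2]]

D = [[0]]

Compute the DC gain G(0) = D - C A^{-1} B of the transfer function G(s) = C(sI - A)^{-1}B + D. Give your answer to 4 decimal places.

0.8000

G(0) = C(-A)^{-1}B + D = -C A^{-1} B + D.
det A = 10, so A^{-1} = (1/10)·adj(A) = [[-4/5, -3/10], [3/5, 1/10]]
A^{-1} B = [8/5, -6/5]^T
C A^{-1} B = -4/5
G(0) = D - C A^{-1} B = 0 - (-4/5) = 4/5 ≈ 0.8000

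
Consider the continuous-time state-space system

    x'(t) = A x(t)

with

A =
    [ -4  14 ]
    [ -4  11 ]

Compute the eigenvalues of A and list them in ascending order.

det(sI - A) = s^2 - (tr A)s + det A, with tr A = (-4) + 11 = 7 and det A = (-4)·11 - 14·(-4) = -44 - (-56) = 12.
So p(s) = det(sI - A) = s^2 - 7s + 12.
Factor s^2 - 7s + 12: two numbers with sum 7 and product 12 are 4 and 3, so s^2 - 7s + 12 = (s - 4)(s - 3).
Hence p(s) = (s - 4) (s - 3), with roots 3, 4.
At least one eigenvalue has non-negative real part, so the system is not asymptotically stable.

3, 4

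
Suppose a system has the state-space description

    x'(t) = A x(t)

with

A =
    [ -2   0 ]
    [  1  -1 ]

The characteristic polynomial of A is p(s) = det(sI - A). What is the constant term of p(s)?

2

For a 2×2 matrix, det(sI - A) = s^2 - (tr A)s + det A.
tr A = -3, det A = 2.
So p(s) = s^2 + 3s + 2.
The constant term is 2.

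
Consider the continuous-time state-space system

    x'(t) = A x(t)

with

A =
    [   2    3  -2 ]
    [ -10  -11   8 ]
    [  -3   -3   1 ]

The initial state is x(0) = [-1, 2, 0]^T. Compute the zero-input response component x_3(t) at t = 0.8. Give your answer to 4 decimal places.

-0.1836

det(sI - A) = s^3 - (tr A)s^2 + (M11 + M22 + M33)s - det A, where Mii is the 2×2 principal minor of A obtained by deleting row i and column i.
tr A = 2 + (-11) + 1 = -8; M11 = (-11)·1 - 8·(-3) = -11 - (-24) = 13; M22 = 2·1 - (-2)·(-3) = 2 - 6 = -4; M33 = 2·(-11) - 3·(-10) = -22 - (-30) = 8; sum of minors = 17.
det A = 2·((-11)·1 - 8·(-3)) - 3·((-10)·1 - 8·(-3)) + (-2)·((-10)·(-3) - (-11)·(-3)) = 2·13 - 3·14 + (-2)·(-3) = -10.
So p(s) = det(sI - A) = s^3 + 8s^2 + 17s + 10.
Rational-root test: any integer root divides 10. Testing small divisors, s = -1 works: p(-1) = -1 + 8 + (-17) + 10 = 0, so (s + 1) is a factor.
Dividing, p(s) = (s + 1)(s^2 + 7s + 10).
Factor s^2 + 7s + 10: two numbers with sum -7 and product 10 are -2 and -5, so s^2 + 7s + 10 = (s + 2)(s + 5).
Hence p(s) = (s + 1) (s + 2) (s + 5), with roots -5, -2, -1.
The eigenvalues -5, -2, -1 are distinct and real, so A is diagonalisable and x(t) = e^{At} x(0) = V diag(e^{λ_i t}) V^{-1} x(0), where the columns of V are the eigenvectors.
λ = -5: A - (-5)I = [[7, 3, -2], [-10, -6, 8], [-3, -3, 6]]. v must be orthogonal to every row; (row 1) × (row 2) = [12, -36, -12], so take v_1 = [1, -3, -1]^T.
λ = -2: A - (-2)I = [[4, 3, -2], [-10, -9, 8], [-3, -3, 3]]. v must be orthogonal to every row; (row 1) × (row 2) = [6, -12, -6], so take v_2 = [-1, 2, 1]^T.
λ = -1: A - (-1)I = [[3, 3, -2], [-10, -10, 8], [-3, -3, 2]]. v must be orthogonal to every row; (row 1) × (row 2) = [4, -4, 0], so take v_3 = [1, -1, 0]^T.
V = [v_1 v_2 v_3] = [[1, -1, 1], [-3, 2, -1], [-1, 1, 0]] has det V = -1, so V^{-1} = adj(V)/det V = [[-1, -1, 1], [-1, -1, 2], [1, 0, 1]].
Modal coordinates z(0) = V^{-1} x(0): (-1)·(-1) + (-1)·2 + 1·0 = -1; (-1)·(-1) + (-1)·2 + 2·0 = -1; 1·(-1) + 0·2 + 1·0 = -1; so z(0) = [-1, -1, -1]^T.
x_3(t) = Σ_i (v_i)_3 · z_i(0) · e^{λ_i t} (row 3 of V times the modal terms).
x_3(0.8) = (-1)·(-1)·e^{-5·0.8} + 1·(-1)·e^{-2·0.8} + 0·(-1)·e^{-1·0.8} = 1·0.018316 + (-1)·0.201897 + 0·0.449329 = -0.1836.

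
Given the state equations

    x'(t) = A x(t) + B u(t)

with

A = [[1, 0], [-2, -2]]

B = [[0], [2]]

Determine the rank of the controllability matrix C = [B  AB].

1

AB = [[0], [-4]]
Controllability matrix C = [B  AB] = [[0, 0], [2, -4]]
Every column of C is a scalar multiple of column 1 = [0, 2] (multipliers 1, -2), so the columns span a one-dimensional space.
C ≠ 0, hence rank(C) = 1.
rank(C) = 1 < n = 2, so the pair (A, B) is not completely controllable.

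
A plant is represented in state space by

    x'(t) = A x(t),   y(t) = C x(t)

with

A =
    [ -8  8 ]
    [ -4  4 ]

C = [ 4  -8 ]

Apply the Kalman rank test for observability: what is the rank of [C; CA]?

CA = [[0, 0]]
Observability matrix O = [C; CA] = [[4, -8], [0, 0]]
Every row of O is a scalar multiple of row 1 = [4, -8] (multipliers 1, 0), so the rows span a one-dimensional space.
O ≠ 0, hence rank(O) = 1.
rank(O) = 1 < n = 2, so the pair (A, C) is not completely observable.

1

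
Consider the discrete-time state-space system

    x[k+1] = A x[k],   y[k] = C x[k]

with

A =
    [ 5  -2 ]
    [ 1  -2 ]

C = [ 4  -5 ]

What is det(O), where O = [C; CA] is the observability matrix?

83

CA = [[15, 2]]
Observability matrix O = [C; CA] = [[4, -5], [15, 2]]
det(O) = 4·2 - (-5)·15 = 8 - (-75) = 83
Since det(O) ≠ 0, rank(O) = 2 and the system is completely observable.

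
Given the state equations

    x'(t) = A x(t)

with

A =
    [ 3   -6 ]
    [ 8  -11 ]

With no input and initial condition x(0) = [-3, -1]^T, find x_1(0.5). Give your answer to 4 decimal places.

det(sI - A) = s^2 - (tr A)s + det A, with tr A = 3 + (-11) = -8 and det A = 3·(-11) - (-6)·8 = -33 - (-48) = 15.
So p(s) = det(sI - A) = s^2 + 8s + 15.
Factor s^2 + 8s + 15: two numbers with sum -8 and product 15 are -3 and -5, so s^2 + 8s + 15 = (s + 3)(s + 5).
Hence p(s) = (s + 3) (s + 5), with roots -5, -3.
The eigenvalues -5, -3 are distinct and real, so A is diagonalisable and x(t) = e^{At} x(0) = V diag(e^{λ_i t}) V^{-1} x(0), where the columns of V are the eigenvectors.
λ = -5: A - (-5)I = [[8, -6], [8, -6]]. Row 1 gives 8·v1 + (-6)·v2 = 0, so take v_1 = [3, 4]^T.
λ = -3: A - (-3)I = [[6, -6], [8, -8]]. Row 1 gives 6·v1 + (-6)·v2 = 0, so take v_2 = [1, 1]^T.
V = [v_1 v_2] = [[3, 1], [4, 1]] has det V = -1, so V^{-1} = adj(V)/det V = [[-1, 1], [4, -3]].
Modal coordinates z(0) = V^{-1} x(0): (-1)·(-3) + 1·(-1) = 2; 4·(-3) + (-3)·(-1) = -9; so z(0) = [2, -9]^T.
x_1(t) = Σ_i (v_i)_1 · z_i(0) · e^{λ_i t} (row 1 of V times the modal terms).
x_1(0.5) = 3·2·e^{-5·0.5} + 1·(-9)·e^{-3·0.5} = 6·0.082085 + (-9)·0.223130 = -1.5157.

-1.5157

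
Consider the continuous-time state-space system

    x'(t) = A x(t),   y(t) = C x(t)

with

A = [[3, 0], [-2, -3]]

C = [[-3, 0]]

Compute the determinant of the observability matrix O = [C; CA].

0

CA = [[-9, 0]]
Observability matrix O = [C; CA] = [[-3, 0], [-9, 0]]
det(O) = (-3)·0 - 0·(-9) = 0 - 0 = 0
Since det(O) = 0, rank(O) < 2 and the system is not completely observable.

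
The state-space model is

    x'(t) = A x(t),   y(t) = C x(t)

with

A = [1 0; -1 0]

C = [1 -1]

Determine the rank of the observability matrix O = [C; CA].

2

CA = [[2, 0]]
Observability matrix O = [C; CA] = [[1, -1], [2, 0]]
det(O) = 1·0 - (-1)·2 = 0 - (-2) = 2 ≠ 0, so rank(O) = 2.
rank(O) = 2 = n, so the pair (A, C) is completely observable.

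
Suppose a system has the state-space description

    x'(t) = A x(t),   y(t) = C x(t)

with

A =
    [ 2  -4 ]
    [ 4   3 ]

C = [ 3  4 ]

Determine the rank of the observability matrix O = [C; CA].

2

CA = [[22, 0]]
Observability matrix O = [C; CA] = [[3, 4], [22, 0]]
det(O) = 3·0 - 4·22 = 0 - 88 = -88 ≠ 0, so rank(O) = 2.
rank(O) = 2 = n, so the pair (A, C) is completely observable.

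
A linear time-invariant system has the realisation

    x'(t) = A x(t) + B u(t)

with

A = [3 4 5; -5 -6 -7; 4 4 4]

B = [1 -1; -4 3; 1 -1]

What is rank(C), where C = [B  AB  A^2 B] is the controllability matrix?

2

AB = [[-8, 4], [12, -6], [-8, 4]]
A^2B = [[-16, 8], [24, -12], [-16, 8]]
Controllability matrix C = [B  AB  A^2B] = [[1, -1, -8, 4, -16, 8], [-4, 3, 12, -6, 24, -12], [1, -1, -8, 4, -16, 8]]
The rows r1, r2, r3 of C are linearly dependent: -r1 + r3 = 0 (check each entry), so rank(C) ≤ 2.
The 2×2 minor from rows 1, 2, columns 1, 2 is 1·3 - (-1)·(-4) = 3 - 4 = -1 ≠ 0, so rank(C) = 2.
rank(C) = 2 < n = 3, so the pair (A, B) is not completely controllable.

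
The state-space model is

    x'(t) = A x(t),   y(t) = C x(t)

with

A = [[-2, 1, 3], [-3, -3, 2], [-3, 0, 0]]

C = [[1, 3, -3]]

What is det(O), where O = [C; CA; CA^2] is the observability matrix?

-19

CA = [[-2, -8, 9]]
CA^2 = [[1, 22, -22]]
Observability matrix O = [C; CA; CA^2] = [[1, 3, -3], [-2, -8, 9], [1, 22, -22]]
Expanding along the first row, det(O) = 1·((-8)·(-22) - 9·22) - 3·((-2)·(-22) - 9·1) + (-3)·((-2)·22 - (-8)·1) = 1·(-22) - 3·35 + (-3)·(-36) = -19
Since det(O) ≠ 0, rank(O) = 3 and the system is completely observable.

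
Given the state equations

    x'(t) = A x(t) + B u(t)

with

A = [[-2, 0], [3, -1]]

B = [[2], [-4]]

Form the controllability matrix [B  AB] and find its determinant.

AB = [[-4], [10]]
Controllability matrix C = [B  AB] = [[2, -4], [-4, 10]]
det(C) = 2·10 - (-4)·(-4) = 20 - 16 = 4
Since det(C) ≠ 0, rank(C) = 2 and the system is completely controllable.

4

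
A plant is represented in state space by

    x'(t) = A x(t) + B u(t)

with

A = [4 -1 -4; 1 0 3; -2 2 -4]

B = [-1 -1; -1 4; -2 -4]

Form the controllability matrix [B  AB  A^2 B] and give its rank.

3

AB = [[5, 8], [-7, -13], [8, 26]]
A^2B = [[-5, -59], [29, 86], [-56, -146]]
Controllability matrix C = [B  AB  A^2B] = [[-1, -1, 5, 8, -5, -59], [-1, 4, -7, -13, 29, 86], [-2, -4, 8, 26, -56, -146]]
Take the 3×3 submatrix of C formed by columns 1, 2, 3: [[-1, -1, 5], [-1, 4, -7], [-2, -4, 8]]. Its determinant is (-1)·(4·8 - (-7)·(-4)) - (-1)·((-1)·8 - (-7)·(-2)) + 5·((-1)·(-4) - 4·(-2)) = (-1)·4 - (-1)·(-22) + 5·12 = 34 ≠ 0.
So rank(C) ≥ 3; since C has 3 rows, rank(C) = 3.
rank(C) = 3 = n, so the pair (A, B) is completely controllable.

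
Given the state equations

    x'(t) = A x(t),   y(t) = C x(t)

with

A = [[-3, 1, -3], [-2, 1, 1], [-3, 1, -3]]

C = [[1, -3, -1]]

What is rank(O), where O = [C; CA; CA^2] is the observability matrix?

3

CA = [[6, -3, -3]]
CA^2 = [[-3, 0, -12]]
Observability matrix O = [C; CA; CA^2] = [[1, -3, -1], [6, -3, -3], [-3, 0, -12]]
det(O) = 1·((-3)·(-12) - (-3)·0) - (-3)·(6·(-12) - (-3)·(-3)) + (-1)·(6·0 - (-3)·(-3)) = 1·36 - (-3)·(-81) + (-1)·(-9) = -198 ≠ 0, so rank(O) = 3.
rank(O) = 3 = n, so the pair (A, C) is completely observable.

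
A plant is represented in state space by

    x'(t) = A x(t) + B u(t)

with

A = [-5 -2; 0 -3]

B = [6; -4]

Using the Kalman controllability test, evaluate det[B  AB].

AB = [[-22], [12]]
Controllability matrix C = [B  AB] = [[6, -22], [-4, 12]]
det(C) = 6·12 - (-22)·(-4) = 72 - 88 = -16
Since det(C) ≠ 0, rank(C) = 2 and the system is completely controllable.

-16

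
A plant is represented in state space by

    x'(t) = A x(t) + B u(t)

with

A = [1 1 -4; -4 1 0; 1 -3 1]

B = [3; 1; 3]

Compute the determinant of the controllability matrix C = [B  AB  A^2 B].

-2509

AB = [[-8], [-11], [3]]
A^2B = [[-31], [21], [28]]
Controllability matrix C = [B  AB  A^2B] = [[3, -8, -31], [1, -11, 21], [3, 3, 28]]
Expanding along the first row, det(C) = 3·((-11)·28 - 21·3) - (-8)·(1·28 - 21·3) + (-31)·(1·3 - (-11)·3) = 3·(-371) - (-8)·(-35) + (-31)·36 = -2509
Since det(C) ≠ 0, rank(C) = 3 and the system is completely controllable.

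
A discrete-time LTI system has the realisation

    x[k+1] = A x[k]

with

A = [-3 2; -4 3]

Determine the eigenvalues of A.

-1, 1

det(zI - A) = z^2 - (tr A)z + det A, with tr A = (-3) + 3 = 0 and det A = (-3)·3 - 2·(-4) = -9 - (-8) = -1.
So p(z) = det(zI - A) = z^2 - 1.
Factor z^2 - 1: two numbers with sum 0 and product -1 are 1 and -1, so z^2 - 1 = (z - 1)(z + 1).
Hence p(z) = (z - 1) (z + 1), with roots -1, 1.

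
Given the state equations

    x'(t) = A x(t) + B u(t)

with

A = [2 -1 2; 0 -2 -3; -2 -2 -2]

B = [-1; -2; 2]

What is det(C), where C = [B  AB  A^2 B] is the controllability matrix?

-100

AB = [[4], [-2], [2]]
A^2B = [[14], [-2], [-8]]
Controllability matrix C = [B  AB  A^2B] = [[-1, 4, 14], [-2, -2, -2], [2, 2, -8]]
Expanding along the first row, det(C) = (-1)·((-2)·(-8) - (-2)·2) - 4·((-2)·(-8) - (-2)·2) + 14·((-2)·2 - (-2)·2) = (-1)·20 - 4·20 + 14·0 = -100
Since det(C) ≠ 0, rank(C) = 3 and the system is completely controllable.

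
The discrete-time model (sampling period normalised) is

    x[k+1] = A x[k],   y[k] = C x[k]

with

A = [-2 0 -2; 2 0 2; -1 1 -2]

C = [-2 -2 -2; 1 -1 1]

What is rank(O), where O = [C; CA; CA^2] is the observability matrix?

CA = [[2, -2, 4], [-5, 1, -6]]
CA^2 = [[-12, 4, -16], [18, -6, 24]]
Observability matrix O = [C; CA; CA^2] = [[-2, -2, -2], [1, -1, 1], [2, -2, 4], [-5, 1, -6], [-12, 4, -16], [18, -6, 24]]
Take the 3×3 submatrix of O formed by rows 1, 2, 3: [[-2, -2, -2], [1, -1, 1], [2, -2, 4]]. Its determinant is (-2)·((-1)·4 - 1·(-2)) - (-2)·(1·4 - 1·2) + (-2)·(1·(-2) - (-1)·2) = (-2)·(-2) - (-2)·2 + (-2)·0 = 8 ≠ 0.
So rank(O) ≥ 3; since O has 3 columns, rank(O) = 3.
rank(O) = 3 = n, so the pair (A, C) is completely observable.

3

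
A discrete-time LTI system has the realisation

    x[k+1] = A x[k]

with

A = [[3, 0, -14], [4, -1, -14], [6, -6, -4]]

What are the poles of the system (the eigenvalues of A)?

det(zI - A) = z^3 - (tr A)z^2 + (M11 + M22 + M33)z - det A, where Mii is the 2×2 principal minor of A obtained by deleting row i and column i.
tr A = 3 + (-1) + (-4) = -2; M11 = (-1)·(-4) - (-14)·(-6) = 4 - 84 = -80; M22 = 3·(-4) - (-14)·6 = -12 - (-84) = 72; M33 = 3·(-1) - 0·4 = -3 - 0 = -3; sum of minors = -11.
det A = 3·((-1)·(-4) - (-14)·(-6)) - 0·(4·(-4) - (-14)·6) + (-14)·(4·(-6) - (-1)·6) = 3·(-80) - 0·68 + (-14)·(-18) = 12.
So p(z) = det(zI - A) = z^3 + 2z^2 - 11z - 12.
Rational-root test: any integer root divides -12. Testing small divisors, z = -1 works: p(-1) = -1 + 2 + 11 + (-12) = 0, so (z + 1) is a factor.
Dividing, p(z) = (z + 1)(z^2 + z - 12).
Factor z^2 + z - 12: two numbers with sum -1 and product -12 are 3 and -4, so z^2 + z - 12 = (z - 3)(z + 4).
Hence p(z) = (z - 3) (z + 1) (z + 4), with roots -4, -1, 3.

-4, -1, 3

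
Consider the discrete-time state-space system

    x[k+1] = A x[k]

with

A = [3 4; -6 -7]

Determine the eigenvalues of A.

-3, -1

det(zI - A) = z^2 - (tr A)z + det A, with tr A = 3 + (-7) = -4 and det A = 3·(-7) - 4·(-6) = -21 - (-24) = 3.
So p(z) = det(zI - A) = z^2 + 4z + 3.
Factor z^2 + 4z + 3: two numbers with sum -4 and product 3 are -1 and -3, so z^2 + 4z + 3 = (z + 1)(z + 3).
Hence p(z) = (z + 1) (z + 3), with roots -3, -1.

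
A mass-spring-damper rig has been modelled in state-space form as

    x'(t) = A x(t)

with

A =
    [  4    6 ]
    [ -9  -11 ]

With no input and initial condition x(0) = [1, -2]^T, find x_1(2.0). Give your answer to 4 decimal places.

-0.0182

det(sI - A) = s^2 - (tr A)s + det A, with tr A = 4 + (-11) = -7 and det A = 4·(-11) - 6·(-9) = -44 - (-54) = 10.
So p(s) = det(sI - A) = s^2 + 7s + 10.
Factor s^2 + 7s + 10: two numbers with sum -7 and product 10 are -2 and -5, so s^2 + 7s + 10 = (s + 2)(s + 5).
Hence p(s) = (s + 2) (s + 5), with roots -5, -2.
The eigenvalues -5, -2 are distinct and real, so A is diagonalisable and x(t) = e^{At} x(0) = V diag(e^{λ_i t}) V^{-1} x(0), where the columns of V are the eigenvectors.
λ = -5: A - (-5)I = [[9, 6], [-9, -6]]. Row 1 gives 9·v1 + 6·v2 = 0, so take v_1 = [-2, 3]^T.
λ = -2: A - (-2)I = [[6, 6], [-9, -9]]. Row 1 gives 6·v1 + 6·v2 = 0, so take v_2 = [1, -1]^T.
V = [v_1 v_2] = [[-2, 1], [3, -1]] has det V = -1, so V^{-1} = adj(V)/det V = [[1, 1], [3, 2]].
Modal coordinates z(0) = V^{-1} x(0): 1·1 + 1·(-2) = -1; 3·1 + 2·(-2) = -1; so z(0) = [-1, -1]^T.
x_1(t) = Σ_i (v_i)_1 · z_i(0) · e^{λ_i t} (row 1 of V times the modal terms).
x_1(2.0) = (-2)·(-1)·e^{-5·2.0} + 1·(-1)·e^{-2·2.0} = 2·0.000045 + (-1)·0.018316 = -0.0182.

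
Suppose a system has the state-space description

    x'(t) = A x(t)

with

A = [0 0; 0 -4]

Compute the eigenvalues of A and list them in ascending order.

det(sI - A) = s^2 - (tr A)s + det A, with tr A = 0 + (-4) = -4 and det A = 0·(-4) - 0·0 = 0 - 0 = 0.
So p(s) = det(sI - A) = s^2 + 4s.
Factor s^2 + 4s: two numbers with sum -4 and product 0 are 0 and -4, so s^2 + 4s = s(s + 4).
Hence p(s) = s (s + 4), with roots -4, 0.
At least one eigenvalue has non-negative real part, so the system is not asymptotically stable.

-4, 0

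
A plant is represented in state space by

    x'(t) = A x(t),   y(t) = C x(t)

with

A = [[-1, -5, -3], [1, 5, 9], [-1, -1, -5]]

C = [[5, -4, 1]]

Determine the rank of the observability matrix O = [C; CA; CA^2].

CA = [[-10, -46, -56]]
CA^2 = [[20, -124, -104]]
Observability matrix O = [C; CA; CA^2] = [[5, -4, 1], [-10, -46, -56], [20, -124, -104]]
The columns c1, c2, c3 of O are linearly dependent: -c1 - c2 + c3 = 0 (check each entry), so rank(O) ≤ 2.
The 2×2 minor from rows 1, 2, columns 1, 2 is 5·(-46) - (-4)·(-10) = -230 - 40 = -270 ≠ 0, so rank(O) = 2.
rank(O) = 2 < n = 3, so the pair (A, C) is not completely observable.

2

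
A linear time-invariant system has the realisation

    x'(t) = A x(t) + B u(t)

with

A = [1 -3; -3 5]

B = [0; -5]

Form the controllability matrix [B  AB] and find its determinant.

75

AB = [[15], [-25]]
Controllability matrix C = [B  AB] = [[0, 15], [-5, -25]]
det(C) = 0·(-25) - 15·(-5) = 0 - (-75) = 75
Since det(C) ≠ 0, rank(C) = 2 and the system is completely controllable.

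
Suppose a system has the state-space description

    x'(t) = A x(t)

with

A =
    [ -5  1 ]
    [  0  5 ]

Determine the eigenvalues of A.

det(sI - A) = s^2 - (tr A)s + det A, with tr A = (-5) + 5 = 0 and det A = (-5)·5 - 1·0 = -25 - 0 = -25.
So p(s) = det(sI - A) = s^2 - 25.
Factor s^2 - 25: two numbers with sum 0 and product -25 are 5 and -5, so s^2 - 25 = (s - 5)(s + 5).
Hence p(s) = (s - 5) (s + 5), with roots -5, 5.
At least one eigenvalue has non-negative real part, so the system is not asymptotically stable.

-5, 5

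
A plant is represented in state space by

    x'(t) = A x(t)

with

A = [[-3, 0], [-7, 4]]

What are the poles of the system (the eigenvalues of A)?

det(sI - A) = s^2 - (tr A)s + det A, with tr A = (-3) + 4 = 1 and det A = (-3)·4 - 0·(-7) = -12 - 0 = -12.
So p(s) = det(sI - A) = s^2 - s - 12.
Factor s^2 - s - 12: two numbers with sum 1 and product -12 are 4 and -3, so s^2 - s - 12 = (s - 4)(s + 3).
Hence p(s) = (s - 4) (s + 3), with roots -3, 4.
At least one eigenvalue has non-negative real part, so the system is not asymptotically stable.

-3, 4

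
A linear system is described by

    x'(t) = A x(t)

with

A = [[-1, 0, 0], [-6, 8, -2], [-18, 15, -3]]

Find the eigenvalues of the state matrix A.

-1, 2, 3

det(sI - A) = s^3 - (tr A)s^2 + (M11 + M22 + M33)s - det A, where Mii is the 2×2 principal minor of A obtained by deleting row i and column i.
tr A = (-1) + 8 + (-3) = 4; M11 = 8·(-3) - (-2)·15 = -24 - (-30) = 6; M22 = (-1)·(-3) - 0·(-18) = 3 - 0 = 3; M33 = (-1)·8 - 0·(-6) = -8 - 0 = -8; sum of minors = 1.
det A = (-1)·(8·(-3) - (-2)·15) - 0·((-6)·(-3) - (-2)·(-18)) + 0·((-6)·15 - 8·(-18)) = (-1)·6 - 0·(-18) + 0·54 = -6.
So p(s) = det(sI - A) = s^3 - 4s^2 + s + 6.
Rational-root test: any integer root divides 6. Testing small divisors, s = -1 works: p(-1) = -1 + (-4) + (-1) + 6 = 0, so (s + 1) is a factor.
Dividing, p(s) = (s + 1)(s^2 - 5s + 6).
Factor s^2 - 5s + 6: two numbers with sum 5 and product 6 are 3 and 2, so s^2 - 5s + 6 = (s - 3)(s - 2).
Hence p(s) = (s - 3) (s - 2) (s + 1), with roots -1, 2, 3.
At least one eigenvalue has non-negative real part, so the system is not asymptotically stable.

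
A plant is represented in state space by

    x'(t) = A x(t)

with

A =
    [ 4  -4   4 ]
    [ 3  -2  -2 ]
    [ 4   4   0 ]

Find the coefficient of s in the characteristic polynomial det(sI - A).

Expand det(sI - A) for the 3×3 matrix.
p(s) = s^3 - 2s^2 - 4s - 144.
(Check: constant term = det(-A) = (-1)^3 det A = -144; coefficient of s^2 = -tr A = -2.)
The coefficient of s is -4.

-4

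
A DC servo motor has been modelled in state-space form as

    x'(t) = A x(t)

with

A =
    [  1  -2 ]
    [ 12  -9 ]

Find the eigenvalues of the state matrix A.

det(sI - A) = s^2 - (tr A)s + det A, with tr A = 1 + (-9) = -8 and det A = 1·(-9) - (-2)·12 = -9 - (-24) = 15.
So p(s) = det(sI - A) = s^2 + 8s + 15.
Factor s^2 + 8s + 15: two numbers with sum -8 and product 15 are -3 and -5, so s^2 + 8s + 15 = (s + 3)(s + 5).
Hence p(s) = (s + 3) (s + 5), with roots -5, -3.
All eigenvalues have negative real part, so the system is asymptotically stable.

-5, -3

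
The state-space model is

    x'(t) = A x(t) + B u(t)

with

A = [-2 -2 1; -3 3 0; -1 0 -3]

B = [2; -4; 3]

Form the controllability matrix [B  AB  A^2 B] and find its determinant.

-2355

AB = [[7], [-18], [-11]]
A^2B = [[11], [-75], [26]]
Controllability matrix C = [B  AB  A^2B] = [[2, 7, 11], [-4, -18, -75], [3, -11, 26]]
Expanding along the first row, det(C) = 2·((-18)·26 - (-75)·(-11)) - 7·((-4)·26 - (-75)·3) + 11·((-4)·(-11) - (-18)·3) = 2·(-1293) - 7·121 + 11·98 = -2355
Since det(C) ≠ 0, rank(C) = 3 and the system is completely controllable.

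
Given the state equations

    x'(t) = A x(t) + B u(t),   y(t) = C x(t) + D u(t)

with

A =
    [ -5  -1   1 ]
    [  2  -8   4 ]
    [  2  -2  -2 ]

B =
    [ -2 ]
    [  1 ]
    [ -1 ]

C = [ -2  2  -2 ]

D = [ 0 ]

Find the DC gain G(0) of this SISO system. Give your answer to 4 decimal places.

1.6000

G(0) = C(-A)^{-1}B + D = -C A^{-1} B + D.
det A = -120, so A^{-1} = (1/-120)·adj(A) = [[-1/5, 1/30, -1/30], [-1/10, -1/15, -11/60], [-1/10, 1/10, -7/20]]
A^{-1} B = [7/15, 19/60, 13/20]^T
C A^{-1} B = -8/5
G(0) = D - C A^{-1} B = 0 - (-8/5) = 8/5 ≈ 1.6000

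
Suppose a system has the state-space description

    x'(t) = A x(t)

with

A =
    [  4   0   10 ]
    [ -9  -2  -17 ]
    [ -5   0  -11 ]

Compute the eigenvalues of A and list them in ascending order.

det(sI - A) = s^3 - (tr A)s^2 + (M11 + M22 + M33)s - det A, where Mii is the 2×2 principal minor of A obtained by deleting row i and column i.
tr A = 4 + (-2) + (-11) = -9; M11 = (-2)·(-11) - (-17)·0 = 22 - 0 = 22; M22 = 4·(-11) - 10·(-5) = -44 - (-50) = 6; M33 = 4·(-2) - 0·(-9) = -8 - 0 = -8; sum of minors = 20.
det A = 4·((-2)·(-11) - (-17)·0) - 0·((-9)·(-11) - (-17)·(-5)) + 10·((-9)·0 - (-2)·(-5)) = 4·22 - 0·14 + 10·(-10) = -12.
So p(s) = det(sI - A) = s^3 + 9s^2 + 20s + 12.
Rational-root test: any integer root divides 12. Testing small divisors, s = -1 works: p(-1) = -1 + 9 + (-20) + 12 = 0, so (s + 1) is a factor.
Dividing, p(s) = (s + 1)(s^2 + 8s + 12).
Factor s^2 + 8s + 12: two numbers with sum -8 and product 12 are -2 and -6, so s^2 + 8s + 12 = (s + 2)(s + 6).
Hence p(s) = (s + 1) (s + 2) (s + 6), with roots -6, -2, -1.
All eigenvalues have negative real part, so the system is asymptotically stable.

-6, -2, -1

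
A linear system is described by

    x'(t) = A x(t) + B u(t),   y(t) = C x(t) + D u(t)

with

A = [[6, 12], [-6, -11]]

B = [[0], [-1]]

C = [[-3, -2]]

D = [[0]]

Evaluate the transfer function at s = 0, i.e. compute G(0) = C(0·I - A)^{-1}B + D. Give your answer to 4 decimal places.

G(0) = C(-A)^{-1}B + D = -C A^{-1} B + D.
det A = 6, so A^{-1} = (1/6)·adj(A) = [[-11/6, -2], [1, 1]]
A^{-1} B = [2, -1]^T
C A^{-1} B = -4
G(0) = D - C A^{-1} B = 0 - (-4) = 4

4.0000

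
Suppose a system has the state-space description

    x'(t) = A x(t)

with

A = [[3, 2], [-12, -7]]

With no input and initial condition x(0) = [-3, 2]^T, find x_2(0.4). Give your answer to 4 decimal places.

det(sI - A) = s^2 - (tr A)s + det A, with tr A = 3 + (-7) = -4 and det A = 3·(-7) - 2·(-12) = -21 - (-24) = 3.
So p(s) = det(sI - A) = s^2 + 4s + 3.
Factor s^2 + 4s + 3: two numbers with sum -4 and product 3 are -1 and -3, so s^2 + 4s + 3 = (s + 1)(s + 3).
Hence p(s) = (s + 1) (s + 3), with roots -3, -1.
The eigenvalues -3, -1 are distinct and real, so A is diagonalisable and x(t) = e^{At} x(0) = V diag(e^{λ_i t}) V^{-1} x(0), where the columns of V are the eigenvectors.
λ = -3: A - (-3)I = [[6, 2], [-12, -4]]. Row 1 gives 6·v1 + 2·v2 = 0, so take v_1 = [-1, 3]^T.
λ = -1: A - (-1)I = [[4, 2], [-12, -6]]. Row 1 gives 4·v1 + 2·v2 = 0, so take v_2 = [1, -2]^T.
V = [v_1 v_2] = [[-1, 1], [3, -2]] has det V = -1, so V^{-1} = adj(V)/det V = [[2, 1], [3, 1]].
Modal coordinates z(0) = V^{-1} x(0): 2·(-3) + 1·2 = -4; 3·(-3) + 1·2 = -7; so z(0) = [-4, -7]^T.
x_2(t) = Σ_i (v_i)_2 · z_i(0) · e^{λ_i t} (row 2 of V times the modal terms).
x_2(0.4) = 3·(-4)·e^{-3·0.4} + (-2)·(-7)·e^{-1·0.4} = (-12)·0.301194 + 14·0.670320 = 5.7702.

5.7702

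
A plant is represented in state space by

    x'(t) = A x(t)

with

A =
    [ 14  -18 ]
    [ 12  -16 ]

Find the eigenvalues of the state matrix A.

det(sI - A) = s^2 - (tr A)s + det A, with tr A = 14 + (-16) = -2 and det A = 14·(-16) - (-18)·12 = -224 - (-216) = -8.
So p(s) = det(sI - A) = s^2 + 2s - 8.
Factor s^2 + 2s - 8: two numbers with sum -2 and product -8 are 2 and -4, so s^2 + 2s - 8 = (s - 2)(s + 4).
Hence p(s) = (s - 2) (s + 4), with roots -4, 2.
At least one eigenvalue has non-negative real part, so the system is not asymptotically stable.

-4, 2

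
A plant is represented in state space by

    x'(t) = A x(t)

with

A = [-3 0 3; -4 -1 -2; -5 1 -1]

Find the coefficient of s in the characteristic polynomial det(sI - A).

Expand det(sI - A) for the 3×3 matrix.
p(s) = s^3 + 5s^2 + 24s + 36.
(Check: constant term = det(-A) = (-1)^3 det A = 36; coefficient of s^2 = -tr A = 5.)
The coefficient of s is 24.

24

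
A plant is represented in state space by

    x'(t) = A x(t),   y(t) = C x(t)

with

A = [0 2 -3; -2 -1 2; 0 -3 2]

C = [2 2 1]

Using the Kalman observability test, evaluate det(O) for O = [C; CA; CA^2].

CA = [[-4, -1, 0]]
CA^2 = [[2, -7, 10]]
Observability matrix O = [C; CA; CA^2] = [[2, 2, 1], [-4, -1, 0], [2, -7, 10]]
Expanding along the first row, det(O) = 2·((-1)·10 - 0·(-7)) - 2·((-4)·10 - 0·2) + 1·((-4)·(-7) - (-1)·2) = 2·(-10) - 2·(-40) + 1·30 = 90
Since det(O) ≠ 0, rank(O) = 3 and the system is completely observable.

90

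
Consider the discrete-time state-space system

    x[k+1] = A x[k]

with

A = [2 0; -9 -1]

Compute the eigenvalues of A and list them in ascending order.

-1, 2

det(zI - A) = z^2 - (tr A)z + det A, with tr A = 2 + (-1) = 1 and det A = 2·(-1) - 0·(-9) = -2 - 0 = -2.
So p(z) = det(zI - A) = z^2 - z - 2.
Factor z^2 - z - 2: two numbers with sum 1 and product -2 are 2 and -1, so z^2 - z - 2 = (z - 2)(z + 1).
Hence p(z) = (z - 2) (z + 1), with roots -1, 2.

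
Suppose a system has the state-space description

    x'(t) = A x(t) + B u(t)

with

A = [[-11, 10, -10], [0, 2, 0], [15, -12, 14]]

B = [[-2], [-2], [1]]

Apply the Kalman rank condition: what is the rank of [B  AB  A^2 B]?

2

AB = [[-8], [-4], [8]]
A^2B = [[-32], [-8], [40]]
Controllability matrix C = [B  AB  A^2B] = [[-2, -8, -32], [-2, -4, -8], [1, 8, 40]]
The rows r1, r2, r3 of C are linearly dependent: 3·r1 - 2·r2 + 2·r3 = 0 (check each entry), so rank(C) ≤ 2.
The 2×2 minor from rows 1, 2, columns 1, 2 is (-2)·(-4) - (-8)·(-2) = 8 - 16 = -8 ≠ 0, so rank(C) = 2.
rank(C) = 2 < n = 3, so the pair (A, B) is not completely controllable.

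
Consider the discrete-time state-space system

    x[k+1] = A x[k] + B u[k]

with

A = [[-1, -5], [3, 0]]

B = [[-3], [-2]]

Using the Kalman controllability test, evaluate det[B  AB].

53

AB = [[13], [-9]]
Controllability matrix C = [B  AB] = [[-3, 13], [-2, -9]]
det(C) = (-3)·(-9) - 13·(-2) = 27 - (-26) = 53
Since det(C) ≠ 0, rank(C) = 2 and the system is completely controllable.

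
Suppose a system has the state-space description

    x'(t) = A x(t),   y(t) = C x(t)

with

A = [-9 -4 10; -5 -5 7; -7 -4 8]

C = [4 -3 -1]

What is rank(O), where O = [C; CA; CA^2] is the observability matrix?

2

CA = [[-14, 3, 11]]
CA^2 = [[34, -3, -31]]
Observability matrix O = [C; CA; CA^2] = [[4, -3, -1], [-14, 3, 11], [34, -3, -31]]
The columns c1, c2, c3 of O are linearly dependent: c1 + c2 + c3 = 0 (check each entry), so rank(O) ≤ 2.
The 2×2 minor from rows 1, 2, columns 1, 2 is 4·3 - (-3)·(-14) = 12 - 42 = -30 ≠ 0, so rank(O) = 2.
rank(O) = 2 < n = 3, so the pair (A, C) is not completely observable.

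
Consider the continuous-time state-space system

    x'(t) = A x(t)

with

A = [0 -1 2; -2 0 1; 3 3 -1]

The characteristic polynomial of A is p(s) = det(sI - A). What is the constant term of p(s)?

Expand det(sI - A) for the 3×3 matrix.
p(s) = s^3 + s^2 - 11s + 13.
(Check: constant term = det(-A) = (-1)^3 det A = 13; coefficient of s^2 = -tr A = 1.)
The constant term is 13.

13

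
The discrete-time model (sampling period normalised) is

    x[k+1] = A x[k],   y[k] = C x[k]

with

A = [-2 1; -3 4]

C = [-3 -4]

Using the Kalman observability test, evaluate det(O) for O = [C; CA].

CA = [[18, -19]]
Observability matrix O = [C; CA] = [[-3, -4], [18, -19]]
det(O) = (-3)·(-19) - (-4)·18 = 57 - (-72) = 129
Since det(O) ≠ 0, rank(O) = 2 and the system is completely observable.

129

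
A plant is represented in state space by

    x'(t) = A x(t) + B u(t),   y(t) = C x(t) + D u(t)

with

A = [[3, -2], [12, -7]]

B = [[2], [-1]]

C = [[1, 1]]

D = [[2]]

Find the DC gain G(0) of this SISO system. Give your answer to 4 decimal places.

16.3333

G(0) = C(-A)^{-1}B + D = -C A^{-1} B + D.
det A = 3, so A^{-1} = (1/3)·adj(A) = [[-7/3, 2/3], [-4, 1]]
A^{-1} B = [-16/3, -9]^T
C A^{-1} B = -43/3
G(0) = D - C A^{-1} B = 2 - (-43/3) = 49/3 ≈ 16.3333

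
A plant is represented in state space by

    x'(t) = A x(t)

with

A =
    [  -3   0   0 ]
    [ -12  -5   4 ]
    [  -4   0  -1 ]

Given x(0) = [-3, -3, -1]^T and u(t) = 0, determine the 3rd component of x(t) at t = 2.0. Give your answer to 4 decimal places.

det(sI - A) = s^3 - (tr A)s^2 + (M11 + M22 + M33)s - det A, where Mii is the 2×2 principal minor of A obtained by deleting row i and column i.
tr A = (-3) + (-5) + (-1) = -9; M11 = (-5)·(-1) - 4·0 = 5 - 0 = 5; M22 = (-3)·(-1) - 0·(-4) = 3 - 0 = 3; M33 = (-3)·(-5) - 0·(-12) = 15 - 0 = 15; sum of minors = 23.
det A = (-3)·((-5)·(-1) - 4·0) - 0·((-12)·(-1) - 4·(-4)) + 0·((-12)·0 - (-5)·(-4)) = (-3)·5 - 0·28 + 0·(-20) = -15.
So p(s) = det(sI - A) = s^3 + 9s^2 + 23s + 15.
Rational-root test: any integer root divides 15. Testing small divisors, s = -1 works: p(-1) = -1 + 9 + (-23) + 15 = 0, so (s + 1) is a factor.
Dividing, p(s) = (s + 1)(s^2 + 8s + 15).
Factor s^2 + 8s + 15: two numbers with sum -8 and product 15 are -3 and -5, so s^2 + 8s + 15 = (s + 3)(s + 5).
Hence p(s) = (s + 1) (s + 3) (s + 5), with roots -5, -3, -1.
The eigenvalues -5, -3, -1 are distinct and real, so A is diagonalisable and x(t) = e^{At} x(0) = V diag(e^{λ_i t}) V^{-1} x(0), where the columns of V are the eigenvectors.
λ = -5: A - (-5)I = [[2, 0, 0], [-12, 0, 4], [-4, 0, 4]]. v must be orthogonal to every row; (row 1) × (row 2) = [0, -8, 0], so take v_1 = [0, 1, 0]^T.
λ = -3: A - (-3)I = [[0, 0, 0], [-12, -2, 4], [-4, 0, 2]]. v must be orthogonal to every row; (row 2) × (row 3) = [-4, 8, -8], so take v_2 = [-1, 2, -2]^T.
λ = -1: A - (-1)I = [[-2, 0, 0], [-12, -4, 4], [-4, 0, 0]]. v must be orthogonal to every row; (row 1) × (row 2) = [0, 8, 8], so take v_3 = [0, -1, -1]^T.
V = [v_1 v_2 v_3] = [[0, -1, 0], [1, 2, -1], [0, -2, -1]] has det V = -1, so V^{-1} = adj(V)/det V = [[4, 1, -1], [-1, 0, 0], [2, 0, -1]].
Modal coordinates z(0) = V^{-1} x(0): 4·(-3) + 1·(-3) + (-1)·(-1) = -14; (-1)·(-3) + 0·(-3) + 0·(-1) = 3; 2·(-3) + 0·(-3) + (-1)·(-1) = -5; so z(0) = [-14, 3, -5]^T.
x_3(t) = Σ_i (v_i)_3 · z_i(0) · e^{λ_i t} (row 3 of V times the modal terms).
x_3(2.0) = 0·(-14)·e^{-5·2.0} + (-2)·3·e^{-3·2.0} + (-1)·(-5)·e^{-1·2.0} = 0·0.000045 + (-6)·0.002479 + 5·0.135335 = 0.6618.

0.6618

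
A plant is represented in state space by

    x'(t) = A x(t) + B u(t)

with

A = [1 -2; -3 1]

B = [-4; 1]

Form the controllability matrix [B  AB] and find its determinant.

-46

AB = [[-6], [13]]
Controllability matrix C = [B  AB] = [[-4, -6], [1, 13]]
det(C) = (-4)·13 - (-6)·1 = -52 - (-6) = -46
Since det(C) ≠ 0, rank(C) = 2 and the system is completely controllable.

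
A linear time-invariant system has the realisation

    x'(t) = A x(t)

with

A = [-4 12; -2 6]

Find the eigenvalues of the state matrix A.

det(sI - A) = s^2 - (tr A)s + det A, with tr A = (-4) + 6 = 2 and det A = (-4)·6 - 12·(-2) = -24 - (-24) = 0.
So p(s) = det(sI - A) = s^2 - 2s.
Factor s^2 - 2s: two numbers with sum 2 and product 0 are 2 and 0, so s^2 - 2s = s(s - 2).
Hence p(s) = s (s - 2), with roots 0, 2.
At least one eigenvalue has non-negative real part, so the system is not asymptotically stable.

0, 2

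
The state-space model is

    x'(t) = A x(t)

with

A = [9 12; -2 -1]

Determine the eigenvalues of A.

det(sI - A) = s^2 - (tr A)s + det A, with tr A = 9 + (-1) = 8 and det A = 9·(-1) - 12·(-2) = -9 - (-24) = 15.
So p(s) = det(sI - A) = s^2 - 8s + 15.
Factor s^2 - 8s + 15: two numbers with sum 8 and product 15 are 5 and 3, so s^2 - 8s + 15 = (s - 5)(s - 3).
Hence p(s) = (s - 5) (s - 3), with roots 3, 5.
At least one eigenvalue has non-negative real part, so the system is not asymptotically stable.

3, 5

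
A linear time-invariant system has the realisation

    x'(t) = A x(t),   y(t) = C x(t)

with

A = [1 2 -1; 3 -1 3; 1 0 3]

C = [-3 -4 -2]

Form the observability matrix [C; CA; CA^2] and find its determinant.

332

CA = [[-17, -2, -15]]
CA^2 = [[-38, -32, -34]]
Observability matrix O = [C; CA; CA^2] = [[-3, -4, -2], [-17, -2, -15], [-38, -32, -34]]
Expanding along the first row, det(O) = (-3)·((-2)·(-34) - (-15)·(-32)) - (-4)·((-17)·(-34) - (-15)·(-38)) + (-2)·((-17)·(-32) - (-2)·(-38)) = (-3)·(-412) - (-4)·8 + (-2)·468 = 332
Since det(O) ≠ 0, rank(O) = 3 and the system is completely observable.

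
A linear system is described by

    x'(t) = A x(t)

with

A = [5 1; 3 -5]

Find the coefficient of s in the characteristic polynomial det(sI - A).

For a 2×2 matrix, det(sI - A) = s^2 - (tr A)s + det A.
tr A = 0, det A = -28.
So p(s) = s^2 - 28.
The coefficient of s is 0.

0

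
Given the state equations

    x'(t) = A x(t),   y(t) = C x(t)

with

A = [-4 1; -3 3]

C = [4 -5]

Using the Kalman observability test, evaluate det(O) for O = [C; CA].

-49

CA = [[-1, -11]]
Observability matrix O = [C; CA] = [[4, -5], [-1, -11]]
det(O) = 4·(-11) - (-5)·(-1) = -44 - 5 = -49
Since det(O) ≠ 0, rank(O) = 2 and the system is completely observable.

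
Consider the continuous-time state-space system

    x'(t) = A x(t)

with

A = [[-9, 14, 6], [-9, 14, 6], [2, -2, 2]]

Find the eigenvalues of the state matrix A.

0, 2, 5

det(sI - A) = s^3 - (tr A)s^2 + (M11 + M22 + M33)s - det A, where Mii is the 2×2 principal minor of A obtained by deleting row i and column i.
tr A = (-9) + 14 + 2 = 7; M11 = 14·2 - 6·(-2) = 28 - (-12) = 40; M22 = (-9)·2 - 6·2 = -18 - 12 = -30; M33 = (-9)·14 - 14·(-9) = -126 - (-126) = 0; sum of minors = 10.
det A = (-9)·(14·2 - 6·(-2)) - 14·((-9)·2 - 6·2) + 6·((-9)·(-2) - 14·2) = (-9)·40 - 14·(-30) + 6·(-10) = 0.
So p(s) = det(sI - A) = s^3 - 7s^2 + 10s.
The constant term is 0, so p(s) = s(s^2 - 7s + 10).
Factor s^2 - 7s + 10: two numbers with sum 7 and product 10 are 5 and 2, so s^2 - 7s + 10 = (s - 5)(s - 2).
Hence p(s) = s (s - 5) (s - 2), with roots 0, 2, 5.
At least one eigenvalue has non-negative real part, so the system is not asymptotically stable.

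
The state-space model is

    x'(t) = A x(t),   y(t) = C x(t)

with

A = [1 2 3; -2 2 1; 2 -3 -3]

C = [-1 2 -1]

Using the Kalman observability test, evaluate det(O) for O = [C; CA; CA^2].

-405

CA = [[-7, 5, 2]]
CA^2 = [[-13, -10, -22]]
Observability matrix O = [C; CA; CA^2] = [[-1, 2, -1], [-7, 5, 2], [-13, -10, -22]]
Expanding along the first row, det(O) = (-1)·(5·(-22) - 2·(-10)) - 2·((-7)·(-22) - 2·(-13)) + (-1)·((-7)·(-10) - 5·(-13)) = (-1)·(-90) - 2·180 + (-1)·135 = -405
Since det(O) ≠ 0, rank(O) = 3 and the system is completely observable.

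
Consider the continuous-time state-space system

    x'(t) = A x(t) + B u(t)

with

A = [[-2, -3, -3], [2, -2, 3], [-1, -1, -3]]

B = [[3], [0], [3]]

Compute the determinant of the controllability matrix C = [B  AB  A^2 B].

AB = [[-15], [15], [-12]]
A^2B = [[21], [-96], [36]]
Controllability matrix C = [B  AB  A^2B] = [[3, -15, 21], [0, 15, -96], [3, -12, 36]]
Expanding along the first row, det(C) = 3·(15·36 - (-96)·(-12)) - (-15)·(0·36 - (-96)·3) + 21·(0·(-12) - 15·3) = 3·(-612) - (-15)·288 + 21·(-45) = 1539
Since det(C) ≠ 0, rank(C) = 3 and the system is completely controllable.

1539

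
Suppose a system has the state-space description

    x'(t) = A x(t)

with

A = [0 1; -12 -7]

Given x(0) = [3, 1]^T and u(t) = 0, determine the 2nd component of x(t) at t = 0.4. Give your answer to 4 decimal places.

det(sI - A) = s^2 - (tr A)s + det A, with tr A = 0 + (-7) = -7 and det A = 0·(-7) - 1·(-12) = 0 - (-12) = 12.
So p(s) = det(sI - A) = s^2 + 7s + 12.
Factor s^2 + 7s + 12: two numbers with sum -7 and product 12 are -3 and -4, so s^2 + 7s + 12 = (s + 3)(s + 4).
Hence p(s) = (s + 3) (s + 4), with roots -4, -3.
The eigenvalues -4, -3 are distinct and real, so A is diagonalisable and x(t) = e^{At} x(0) = V diag(e^{λ_i t}) V^{-1} x(0), where the columns of V are the eigenvectors.
λ = -4: A - (-4)I = [[4, 1], [-12, -3]]. Row 1 gives 4·v1 + 1·v2 = 0, so take v_1 = [-1, 4]^T.
λ = -3: A - (-3)I = [[3, 1], [-12, -4]]. Row 1 gives 3·v1 + 1·v2 = 0, so take v_2 = [-1, 3]^T.
V = [v_1 v_2] = [[-1, -1], [4, 3]] has det V = 1, so V^{-1} = adj(V)/det V = [[3, 1], [-4, -1]].
Modal coordinates z(0) = V^{-1} x(0): 3·3 + 1·1 = 10; (-4)·3 + (-1)·1 = -13; so z(0) = [10, -13]^T.
x_2(t) = Σ_i (v_i)_2 · z_i(0) · e^{λ_i t} (row 2 of V times the modal terms).
x_2(0.4) = 4·10·e^{-4·0.4} + 3·(-13)·e^{-3·0.4} = 40·0.201897 + (-39)·0.301194 = -3.6707.

-3.6707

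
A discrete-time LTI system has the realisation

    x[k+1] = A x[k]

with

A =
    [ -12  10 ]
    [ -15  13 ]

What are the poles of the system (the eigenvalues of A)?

det(zI - A) = z^2 - (tr A)z + det A, with tr A = (-12) + 13 = 1 and det A = (-12)·13 - 10·(-15) = -156 - (-150) = -6.
So p(z) = det(zI - A) = z^2 - z - 6.
Factor z^2 - z - 6: two numbers with sum 1 and product -6 are 3 and -2, so z^2 - z - 6 = (z - 3)(z + 2).
Hence p(z) = (z - 3) (z + 2), with roots -2, 3.

-2, 3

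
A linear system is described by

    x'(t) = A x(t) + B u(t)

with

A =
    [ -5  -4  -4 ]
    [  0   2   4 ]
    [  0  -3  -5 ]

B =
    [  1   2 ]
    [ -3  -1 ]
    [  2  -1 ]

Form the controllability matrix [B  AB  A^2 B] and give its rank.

AB = [[-1, -2], [2, -6], [-1, 8]]
A^2B = [[1, 2], [0, 20], [-1, -22]]
Controllability matrix C = [B  AB  A^2B] = [[1, 2, -1, -2, 1, 2], [-3, -1, 2, -6, 0, 20], [2, -1, -1, 8, -1, -22]]
The rows r1, r2, r3 of C are linearly dependent: r1 + r2 + r3 = 0 (check each entry), so rank(C) ≤ 2.
The 2×2 minor from rows 1, 2, columns 1, 2 is 1·(-1) - 2·(-3) = -1 - (-6) = 5 ≠ 0, so rank(C) = 2.
rank(C) = 2 < n = 3, so the pair (A, B) is not completely controllable.

2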